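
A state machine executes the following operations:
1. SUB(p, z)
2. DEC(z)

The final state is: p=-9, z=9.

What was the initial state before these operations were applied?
p=1, z=10

Working backwards:
Final state: p=-9, z=9
Before step 2 (DEC(z)): p=-9, z=10
Before step 1 (SUB(p, z)): p=1, z=10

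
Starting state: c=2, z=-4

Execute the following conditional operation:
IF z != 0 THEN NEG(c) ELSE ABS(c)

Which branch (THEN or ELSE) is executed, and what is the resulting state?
Branch: THEN, Final state: c=-2, z=-4

Evaluating condition: z != 0
z = -4
Condition is True, so THEN branch executes
After NEG(c): c=-2, z=-4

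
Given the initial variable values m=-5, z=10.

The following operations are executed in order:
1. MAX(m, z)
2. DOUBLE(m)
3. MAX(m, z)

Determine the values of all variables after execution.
{m: 20, z: 10}

Step-by-step execution:
Initial: m=-5, z=10
After step 1 (MAX(m, z)): m=10, z=10
After step 2 (DOUBLE(m)): m=20, z=10
After step 3 (MAX(m, z)): m=20, z=10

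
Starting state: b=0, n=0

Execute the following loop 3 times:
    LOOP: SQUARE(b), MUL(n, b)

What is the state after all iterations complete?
b=0, n=0

Iteration trace:
Start: b=0, n=0
After iteration 1: b=0, n=0
After iteration 2: b=0, n=0
After iteration 3: b=0, n=0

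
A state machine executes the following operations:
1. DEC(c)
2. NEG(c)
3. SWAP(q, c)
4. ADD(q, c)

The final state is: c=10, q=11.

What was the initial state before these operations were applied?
c=0, q=10

Working backwards:
Final state: c=10, q=11
Before step 4 (ADD(q, c)): c=10, q=1
Before step 3 (SWAP(q, c)): c=1, q=10
Before step 2 (NEG(c)): c=-1, q=10
Before step 1 (DEC(c)): c=0, q=10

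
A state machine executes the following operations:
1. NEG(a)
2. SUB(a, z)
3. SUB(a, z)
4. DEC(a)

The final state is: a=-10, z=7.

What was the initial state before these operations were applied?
a=-5, z=7

Working backwards:
Final state: a=-10, z=7
Before step 4 (DEC(a)): a=-9, z=7
Before step 3 (SUB(a, z)): a=-2, z=7
Before step 2 (SUB(a, z)): a=5, z=7
Before step 1 (NEG(a)): a=-5, z=7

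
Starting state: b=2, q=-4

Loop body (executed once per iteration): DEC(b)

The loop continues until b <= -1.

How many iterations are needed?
3

Tracing iterations:
Initial: b=2, q=-4
After iteration 1: b=1, q=-4
After iteration 2: b=0, q=-4
After iteration 3: b=-1, q=-4
b <= -1 now holds, so the loop exits after 3 iterations.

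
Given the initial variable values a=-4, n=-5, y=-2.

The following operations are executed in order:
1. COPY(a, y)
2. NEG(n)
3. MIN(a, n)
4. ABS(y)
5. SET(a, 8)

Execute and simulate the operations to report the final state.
{a: 8, n: 5, y: 2}

Step-by-step execution:
Initial: a=-4, n=-5, y=-2
After step 1 (COPY(a, y)): a=-2, n=-5, y=-2
After step 2 (NEG(n)): a=-2, n=5, y=-2
After step 3 (MIN(a, n)): a=-2, n=5, y=-2
After step 4 (ABS(y)): a=-2, n=5, y=2
After step 5 (SET(a, 8)): a=8, n=5, y=2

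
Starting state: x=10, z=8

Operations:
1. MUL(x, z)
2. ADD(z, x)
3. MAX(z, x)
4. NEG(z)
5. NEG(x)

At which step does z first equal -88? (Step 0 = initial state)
Step 4

Tracing z:
Initial: z = 8
After step 1: z = 8
After step 2: z = 88
After step 3: z = 88
After step 4: z = -88 ← first occurrence
After step 5: z = -88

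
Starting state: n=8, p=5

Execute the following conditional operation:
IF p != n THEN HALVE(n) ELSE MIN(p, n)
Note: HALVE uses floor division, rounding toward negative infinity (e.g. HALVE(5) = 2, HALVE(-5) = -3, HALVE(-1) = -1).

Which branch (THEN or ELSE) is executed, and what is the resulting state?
Branch: THEN, Final state: n=4, p=5

Evaluating condition: p != n
p = 5, n = 8
Condition is True, so THEN branch executes
After HALVE(n): n=4, p=5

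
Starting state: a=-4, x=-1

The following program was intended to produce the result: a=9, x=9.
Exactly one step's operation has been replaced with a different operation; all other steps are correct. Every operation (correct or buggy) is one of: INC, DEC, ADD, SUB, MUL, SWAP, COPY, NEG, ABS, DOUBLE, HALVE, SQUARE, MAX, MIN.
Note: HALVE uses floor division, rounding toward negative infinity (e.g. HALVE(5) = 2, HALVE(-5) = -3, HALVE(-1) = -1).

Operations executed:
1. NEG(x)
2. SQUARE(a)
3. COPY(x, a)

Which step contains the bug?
Step 1

Trace with buggy code:
Initial: a=-4, x=-1
After step 1: a=-4, x=1
After step 2: a=16, x=1
After step 3: a=16, x=16
Actual final a=16, x=16 ≠ expected a=9, x=9.
Step 1 is the only position where a single-operation replacement can produce the expected result.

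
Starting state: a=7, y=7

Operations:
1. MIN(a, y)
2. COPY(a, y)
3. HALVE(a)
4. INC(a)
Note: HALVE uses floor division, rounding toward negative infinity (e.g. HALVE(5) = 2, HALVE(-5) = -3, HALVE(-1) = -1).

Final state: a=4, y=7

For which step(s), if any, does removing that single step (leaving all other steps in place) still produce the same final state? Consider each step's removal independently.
Step(s) 1, 2

Testing removal of each single step:
Without step 1: final = a=4, y=7 (same)
Without step 2: final = a=4, y=7 (same)
Without step 3: final = a=8, y=7 (different)
Without step 4: final = a=3, y=7 (different)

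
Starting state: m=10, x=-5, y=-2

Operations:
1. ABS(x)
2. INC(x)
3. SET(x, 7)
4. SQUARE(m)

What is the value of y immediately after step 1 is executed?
y = -2

Tracing y through execution:
Initial: y = -2
After step 1 (ABS(x)): y = -2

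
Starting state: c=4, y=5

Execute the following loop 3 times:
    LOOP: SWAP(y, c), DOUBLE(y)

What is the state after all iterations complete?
c=10, y=16

Iteration trace:
Start: c=4, y=5
After iteration 1: c=5, y=8
After iteration 2: c=8, y=10
After iteration 3: c=10, y=16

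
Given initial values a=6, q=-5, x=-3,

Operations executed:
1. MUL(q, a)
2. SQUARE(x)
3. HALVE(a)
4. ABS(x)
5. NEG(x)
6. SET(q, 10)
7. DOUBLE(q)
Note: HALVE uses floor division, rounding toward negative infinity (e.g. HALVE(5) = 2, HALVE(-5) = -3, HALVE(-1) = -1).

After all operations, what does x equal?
x = -9

Tracing execution:
Step 1: MUL(q, a) → x = -3
Step 2: SQUARE(x) → x = 9
Step 3: HALVE(a) → x = 9
Step 4: ABS(x) → x = 9
Step 5: NEG(x) → x = -9
Step 6: SET(q, 10) → x = -9
Step 7: DOUBLE(q) → x = -9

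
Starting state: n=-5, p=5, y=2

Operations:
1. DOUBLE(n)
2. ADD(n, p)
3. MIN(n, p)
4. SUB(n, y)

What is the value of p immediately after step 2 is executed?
p = 5

Tracing p through execution:
Initial: p = 5
After step 1 (DOUBLE(n)): p = 5
After step 2 (ADD(n, p)): p = 5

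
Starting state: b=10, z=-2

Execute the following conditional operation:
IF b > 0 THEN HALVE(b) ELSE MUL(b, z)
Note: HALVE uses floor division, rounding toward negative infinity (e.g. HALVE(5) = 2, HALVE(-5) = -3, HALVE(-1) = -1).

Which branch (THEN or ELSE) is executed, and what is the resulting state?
Branch: THEN, Final state: b=5, z=-2

Evaluating condition: b > 0
b = 10
Condition is True, so THEN branch executes
After HALVE(b): b=5, z=-2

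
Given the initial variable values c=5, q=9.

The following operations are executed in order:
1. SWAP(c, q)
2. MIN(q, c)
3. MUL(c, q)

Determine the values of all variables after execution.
{c: 45, q: 5}

Step-by-step execution:
Initial: c=5, q=9
After step 1 (SWAP(c, q)): c=9, q=5
After step 2 (MIN(q, c)): c=9, q=5
After step 3 (MUL(c, q)): c=45, q=5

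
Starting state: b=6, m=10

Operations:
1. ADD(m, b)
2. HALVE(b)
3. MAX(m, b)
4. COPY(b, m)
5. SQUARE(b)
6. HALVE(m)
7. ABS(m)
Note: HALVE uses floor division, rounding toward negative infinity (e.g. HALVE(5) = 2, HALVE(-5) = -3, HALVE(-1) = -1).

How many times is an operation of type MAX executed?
1

Counting MAX operations:
Step 3: MAX(m, b) ← MAX
Total: 1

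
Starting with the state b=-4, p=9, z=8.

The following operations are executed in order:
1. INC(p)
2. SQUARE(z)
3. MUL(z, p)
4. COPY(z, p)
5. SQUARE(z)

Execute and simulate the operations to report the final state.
{b: -4, p: 10, z: 100}

Step-by-step execution:
Initial: b=-4, p=9, z=8
After step 1 (INC(p)): b=-4, p=10, z=8
After step 2 (SQUARE(z)): b=-4, p=10, z=64
After step 3 (MUL(z, p)): b=-4, p=10, z=640
After step 4 (COPY(z, p)): b=-4, p=10, z=10
After step 5 (SQUARE(z)): b=-4, p=10, z=100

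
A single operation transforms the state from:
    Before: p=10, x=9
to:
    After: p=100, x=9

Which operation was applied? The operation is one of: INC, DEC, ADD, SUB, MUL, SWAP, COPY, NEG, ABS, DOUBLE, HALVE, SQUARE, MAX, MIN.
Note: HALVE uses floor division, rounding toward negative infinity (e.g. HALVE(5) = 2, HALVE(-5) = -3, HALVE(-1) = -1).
SQUARE(p)

Analyzing the change:
Before: p=10, x=9
After: p=100, x=9
Variable p changed from 10 to 100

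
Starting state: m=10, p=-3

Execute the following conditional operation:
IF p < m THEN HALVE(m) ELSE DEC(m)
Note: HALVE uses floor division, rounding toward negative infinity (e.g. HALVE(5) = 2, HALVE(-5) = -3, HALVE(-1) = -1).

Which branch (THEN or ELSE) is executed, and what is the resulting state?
Branch: THEN, Final state: m=5, p=-3

Evaluating condition: p < m
p = -3, m = 10
Condition is True, so THEN branch executes
After HALVE(m): m=5, p=-3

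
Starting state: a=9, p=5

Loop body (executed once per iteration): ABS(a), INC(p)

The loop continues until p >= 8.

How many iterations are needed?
3

Tracing iterations:
Initial: a=9, p=5
After iteration 1: a=9, p=6
After iteration 2: a=9, p=7
After iteration 3: a=9, p=8
p >= 8 now holds, so the loop exits after 3 iterations.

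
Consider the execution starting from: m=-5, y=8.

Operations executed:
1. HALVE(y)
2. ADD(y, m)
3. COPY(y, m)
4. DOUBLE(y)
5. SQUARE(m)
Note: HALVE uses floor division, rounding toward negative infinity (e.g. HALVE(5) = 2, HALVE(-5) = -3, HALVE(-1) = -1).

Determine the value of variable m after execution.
m = 25

Tracing execution:
Step 1: HALVE(y) → m = -5
Step 2: ADD(y, m) → m = -5
Step 3: COPY(y, m) → m = -5
Step 4: DOUBLE(y) → m = -5
Step 5: SQUARE(m) → m = 25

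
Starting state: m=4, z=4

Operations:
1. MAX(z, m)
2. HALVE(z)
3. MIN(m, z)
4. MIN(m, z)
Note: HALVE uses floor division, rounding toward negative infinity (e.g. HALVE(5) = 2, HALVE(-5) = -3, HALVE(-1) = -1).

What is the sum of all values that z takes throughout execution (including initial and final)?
14

Values of z at each step:
Initial: z = 4
After step 1: z = 4
After step 2: z = 2
After step 3: z = 2
After step 4: z = 2
Sum = 4 + 4 + 2 + 2 + 2 = 14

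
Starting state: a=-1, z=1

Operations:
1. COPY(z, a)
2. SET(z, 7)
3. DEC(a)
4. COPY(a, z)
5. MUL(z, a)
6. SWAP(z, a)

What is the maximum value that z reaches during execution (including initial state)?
49

Values of z at each step:
Initial: z = 1
After step 1: z = -1
After step 2: z = 7
After step 3: z = 7
After step 4: z = 7
After step 5: z = 49 ← maximum
After step 6: z = 7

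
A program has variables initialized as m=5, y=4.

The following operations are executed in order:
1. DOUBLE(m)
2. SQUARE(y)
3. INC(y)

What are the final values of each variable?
{m: 10, y: 17}

Step-by-step execution:
Initial: m=5, y=4
After step 1 (DOUBLE(m)): m=10, y=4
After step 2 (SQUARE(y)): m=10, y=16
After step 3 (INC(y)): m=10, y=17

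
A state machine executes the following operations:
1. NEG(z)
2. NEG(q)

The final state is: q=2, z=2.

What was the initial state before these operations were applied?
q=-2, z=-2

Working backwards:
Final state: q=2, z=2
Before step 2 (NEG(q)): q=-2, z=2
Before step 1 (NEG(z)): q=-2, z=-2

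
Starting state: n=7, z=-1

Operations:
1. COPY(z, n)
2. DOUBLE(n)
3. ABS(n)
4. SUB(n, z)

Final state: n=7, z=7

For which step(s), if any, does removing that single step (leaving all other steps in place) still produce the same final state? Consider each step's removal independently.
Step(s) 3

Testing removal of each single step:
Without step 1: final = n=15, z=-1 (different)
Without step 2: final = n=0, z=7 (different)
Without step 3: final = n=7, z=7 (same)
Without step 4: final = n=14, z=7 (different)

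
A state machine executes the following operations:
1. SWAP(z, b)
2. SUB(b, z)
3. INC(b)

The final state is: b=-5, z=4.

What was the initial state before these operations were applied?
b=4, z=-2

Working backwards:
Final state: b=-5, z=4
Before step 3 (INC(b)): b=-6, z=4
Before step 2 (SUB(b, z)): b=-2, z=4
Before step 1 (SWAP(z, b)): b=4, z=-2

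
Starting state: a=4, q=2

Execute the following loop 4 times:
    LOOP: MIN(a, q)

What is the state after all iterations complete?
a=2, q=2

Iteration trace:
Start: a=4, q=2
After iteration 1: a=2, q=2
After iteration 2: a=2, q=2
After iteration 3: a=2, q=2
After iteration 4: a=2, q=2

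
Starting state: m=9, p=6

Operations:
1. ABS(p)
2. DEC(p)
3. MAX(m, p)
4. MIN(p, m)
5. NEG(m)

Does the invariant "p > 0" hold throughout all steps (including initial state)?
Yes

The invariant holds at every step.

State at each step:
Initial: m=9, p=6
After step 1: m=9, p=6
After step 2: m=9, p=5
After step 3: m=9, p=5
After step 4: m=9, p=5
After step 5: m=-9, p=5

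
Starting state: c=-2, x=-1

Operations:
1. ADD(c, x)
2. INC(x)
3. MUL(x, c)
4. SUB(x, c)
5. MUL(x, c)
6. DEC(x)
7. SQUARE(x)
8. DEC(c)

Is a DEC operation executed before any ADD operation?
No

First DEC: step 6
First ADD: step 1
Since 6 > 1, ADD comes first.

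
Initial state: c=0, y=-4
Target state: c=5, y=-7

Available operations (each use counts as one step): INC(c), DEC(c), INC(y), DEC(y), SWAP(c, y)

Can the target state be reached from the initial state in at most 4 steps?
No

The target state cannot be reached within 4 steps.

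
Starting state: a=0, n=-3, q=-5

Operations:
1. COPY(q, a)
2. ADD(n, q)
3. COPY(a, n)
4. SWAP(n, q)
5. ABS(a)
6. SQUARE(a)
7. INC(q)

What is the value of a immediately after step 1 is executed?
a = 0

Tracing a through execution:
Initial: a = 0
After step 1 (COPY(q, a)): a = 0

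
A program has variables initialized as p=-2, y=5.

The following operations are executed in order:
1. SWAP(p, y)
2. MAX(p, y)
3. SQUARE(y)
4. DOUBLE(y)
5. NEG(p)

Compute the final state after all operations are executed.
{p: -5, y: 8}

Step-by-step execution:
Initial: p=-2, y=5
After step 1 (SWAP(p, y)): p=5, y=-2
After step 2 (MAX(p, y)): p=5, y=-2
After step 3 (SQUARE(y)): p=5, y=4
After step 4 (DOUBLE(y)): p=5, y=8
After step 5 (NEG(p)): p=-5, y=8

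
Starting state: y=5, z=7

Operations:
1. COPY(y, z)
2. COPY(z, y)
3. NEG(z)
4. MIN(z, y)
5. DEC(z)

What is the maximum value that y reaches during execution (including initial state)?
7

Values of y at each step:
Initial: y = 5
After step 1: y = 7 ← maximum
After step 2: y = 7
After step 3: y = 7
After step 4: y = 7
After step 5: y = 7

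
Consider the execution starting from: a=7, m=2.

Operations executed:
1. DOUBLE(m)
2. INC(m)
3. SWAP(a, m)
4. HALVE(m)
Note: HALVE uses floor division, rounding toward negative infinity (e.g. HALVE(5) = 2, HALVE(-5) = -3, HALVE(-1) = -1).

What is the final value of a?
a = 5

Tracing execution:
Step 1: DOUBLE(m) → a = 7
Step 2: INC(m) → a = 7
Step 3: SWAP(a, m) → a = 5
Step 4: HALVE(m) → a = 5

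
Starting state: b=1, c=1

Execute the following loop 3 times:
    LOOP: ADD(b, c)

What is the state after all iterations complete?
b=4, c=1

Iteration trace:
Start: b=1, c=1
After iteration 1: b=2, c=1
After iteration 2: b=3, c=1
After iteration 3: b=4, c=1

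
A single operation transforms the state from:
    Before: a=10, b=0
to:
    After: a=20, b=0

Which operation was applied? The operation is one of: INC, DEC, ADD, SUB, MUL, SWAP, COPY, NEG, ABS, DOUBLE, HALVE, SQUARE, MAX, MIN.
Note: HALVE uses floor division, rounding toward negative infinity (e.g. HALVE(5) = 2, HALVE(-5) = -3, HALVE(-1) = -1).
DOUBLE(a)

Analyzing the change:
Before: a=10, b=0
After: a=20, b=0
Variable a changed from 10 to 20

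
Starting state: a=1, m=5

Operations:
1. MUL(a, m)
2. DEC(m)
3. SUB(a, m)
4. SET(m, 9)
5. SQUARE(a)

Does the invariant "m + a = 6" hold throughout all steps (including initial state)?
No, violated after step 1

The invariant is violated after step 1.

State at each step:
Initial: a=1, m=5
After step 1: a=5, m=5
After step 2: a=5, m=4
After step 3: a=1, m=4
After step 4: a=1, m=9
After step 5: a=1, m=9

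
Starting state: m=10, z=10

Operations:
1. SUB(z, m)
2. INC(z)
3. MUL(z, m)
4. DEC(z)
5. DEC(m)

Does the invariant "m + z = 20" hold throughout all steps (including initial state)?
No, violated after step 1

The invariant is violated after step 1.

State at each step:
Initial: m=10, z=10
After step 1: m=10, z=0
After step 2: m=10, z=1
After step 3: m=10, z=10
After step 4: m=10, z=9
After step 5: m=9, z=9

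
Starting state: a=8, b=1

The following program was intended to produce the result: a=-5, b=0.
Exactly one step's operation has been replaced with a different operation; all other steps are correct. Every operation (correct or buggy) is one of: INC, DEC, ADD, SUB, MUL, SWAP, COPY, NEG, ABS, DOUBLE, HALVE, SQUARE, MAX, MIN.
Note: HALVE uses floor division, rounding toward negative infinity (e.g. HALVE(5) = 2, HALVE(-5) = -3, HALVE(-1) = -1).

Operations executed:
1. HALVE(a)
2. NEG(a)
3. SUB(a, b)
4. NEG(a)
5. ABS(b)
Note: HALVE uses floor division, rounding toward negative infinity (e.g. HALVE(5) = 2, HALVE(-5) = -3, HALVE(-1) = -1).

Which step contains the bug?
Step 4

Trace with buggy code:
Initial: a=8, b=1
After step 1: a=4, b=1
After step 2: a=-4, b=1
After step 3: a=-5, b=1
After step 4: a=5, b=1
After step 5: a=5, b=1
Actual final a=5, b=1 ≠ expected a=-5, b=0.
Step 4 is the only position where a single-operation replacement can produce the expected result.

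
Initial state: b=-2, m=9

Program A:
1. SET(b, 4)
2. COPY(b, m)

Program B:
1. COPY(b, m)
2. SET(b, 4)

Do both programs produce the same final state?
No

Program A final state: b=9, m=9
Program B final state: b=4, m=9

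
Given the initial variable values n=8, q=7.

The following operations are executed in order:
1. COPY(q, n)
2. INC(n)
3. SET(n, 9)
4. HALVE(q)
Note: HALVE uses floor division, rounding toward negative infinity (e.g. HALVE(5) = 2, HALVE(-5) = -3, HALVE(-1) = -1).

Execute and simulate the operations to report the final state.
{n: 9, q: 4}

Step-by-step execution:
Initial: n=8, q=7
After step 1 (COPY(q, n)): n=8, q=8
After step 2 (INC(n)): n=9, q=8
After step 3 (SET(n, 9)): n=9, q=8
After step 4 (HALVE(q)): n=9, q=4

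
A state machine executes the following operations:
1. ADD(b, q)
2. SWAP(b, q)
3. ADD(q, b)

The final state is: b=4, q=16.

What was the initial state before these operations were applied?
b=8, q=4

Working backwards:
Final state: b=4, q=16
Before step 3 (ADD(q, b)): b=4, q=12
Before step 2 (SWAP(b, q)): b=12, q=4
Before step 1 (ADD(b, q)): b=8, q=4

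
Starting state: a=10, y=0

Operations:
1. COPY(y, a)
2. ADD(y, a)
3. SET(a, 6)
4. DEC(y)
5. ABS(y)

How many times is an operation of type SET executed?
1

Counting SET operations:
Step 3: SET(a, 6) ← SET
Total: 1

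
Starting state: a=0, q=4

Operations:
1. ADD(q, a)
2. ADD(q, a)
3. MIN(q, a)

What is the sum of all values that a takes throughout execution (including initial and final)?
0

Values of a at each step:
Initial: a = 0
After step 1: a = 0
After step 2: a = 0
After step 3: a = 0
Sum = 0 + 0 + 0 + 0 = 0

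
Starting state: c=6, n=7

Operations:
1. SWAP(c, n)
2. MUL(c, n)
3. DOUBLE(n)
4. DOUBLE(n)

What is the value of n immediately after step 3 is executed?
n = 12

Tracing n through execution:
Initial: n = 7
After step 1 (SWAP(c, n)): n = 6
After step 2 (MUL(c, n)): n = 6
After step 3 (DOUBLE(n)): n = 12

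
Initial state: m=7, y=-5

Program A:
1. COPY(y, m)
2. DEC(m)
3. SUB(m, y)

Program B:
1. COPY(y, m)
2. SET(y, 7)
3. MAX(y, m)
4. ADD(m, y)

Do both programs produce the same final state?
No

Program A final state: m=-1, y=7
Program B final state: m=14, y=7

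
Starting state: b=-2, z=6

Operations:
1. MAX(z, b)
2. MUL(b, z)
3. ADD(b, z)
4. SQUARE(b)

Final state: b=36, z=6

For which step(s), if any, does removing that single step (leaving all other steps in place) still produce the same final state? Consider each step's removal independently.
Step(s) 1

Testing removal of each single step:
Without step 1: final = b=36, z=6 (same)
Without step 2: final = b=16, z=6 (different)
Without step 3: final = b=144, z=6 (different)
Without step 4: final = b=-6, z=6 (different)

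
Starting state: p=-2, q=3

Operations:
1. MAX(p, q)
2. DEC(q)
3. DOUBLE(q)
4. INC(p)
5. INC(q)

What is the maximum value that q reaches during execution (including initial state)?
5

Values of q at each step:
Initial: q = 3
After step 1: q = 3
After step 2: q = 2
After step 3: q = 4
After step 4: q = 4
After step 5: q = 5 ← maximum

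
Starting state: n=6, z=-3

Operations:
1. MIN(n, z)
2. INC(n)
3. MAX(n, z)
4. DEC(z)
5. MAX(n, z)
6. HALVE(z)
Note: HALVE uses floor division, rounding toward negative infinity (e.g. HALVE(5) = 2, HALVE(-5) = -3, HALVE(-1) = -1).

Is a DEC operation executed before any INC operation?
No

First DEC: step 4
First INC: step 2
Since 4 > 2, INC comes first.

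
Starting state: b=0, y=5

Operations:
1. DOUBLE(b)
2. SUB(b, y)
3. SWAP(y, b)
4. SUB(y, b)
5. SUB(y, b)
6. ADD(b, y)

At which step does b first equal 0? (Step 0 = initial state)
Step 0

Tracing b:
Initial: b = 0 ← first occurrence
After step 1: b = 0
After step 2: b = -5
After step 3: b = 5
After step 4: b = 5
After step 5: b = 5
After step 6: b = -10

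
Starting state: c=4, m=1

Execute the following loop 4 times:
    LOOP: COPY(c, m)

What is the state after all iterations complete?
c=1, m=1

Iteration trace:
Start: c=4, m=1
After iteration 1: c=1, m=1
After iteration 2: c=1, m=1
After iteration 3: c=1, m=1
After iteration 4: c=1, m=1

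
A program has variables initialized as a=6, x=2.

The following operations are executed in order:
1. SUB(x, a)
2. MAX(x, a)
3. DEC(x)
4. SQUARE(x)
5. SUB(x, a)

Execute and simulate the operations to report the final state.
{a: 6, x: 19}

Step-by-step execution:
Initial: a=6, x=2
After step 1 (SUB(x, a)): a=6, x=-4
After step 2 (MAX(x, a)): a=6, x=6
After step 3 (DEC(x)): a=6, x=5
After step 4 (SQUARE(x)): a=6, x=25
After step 5 (SUB(x, a)): a=6, x=19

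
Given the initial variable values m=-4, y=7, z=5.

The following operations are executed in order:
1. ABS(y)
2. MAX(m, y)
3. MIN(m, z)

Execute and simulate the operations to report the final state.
{m: 5, y: 7, z: 5}

Step-by-step execution:
Initial: m=-4, y=7, z=5
After step 1 (ABS(y)): m=-4, y=7, z=5
After step 2 (MAX(m, y)): m=7, y=7, z=5
After step 3 (MIN(m, z)): m=5, y=7, z=5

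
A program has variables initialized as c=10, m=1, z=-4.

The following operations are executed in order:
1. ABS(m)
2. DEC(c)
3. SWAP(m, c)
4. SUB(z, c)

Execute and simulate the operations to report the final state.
{c: 1, m: 9, z: -5}

Step-by-step execution:
Initial: c=10, m=1, z=-4
After step 1 (ABS(m)): c=10, m=1, z=-4
After step 2 (DEC(c)): c=9, m=1, z=-4
After step 3 (SWAP(m, c)): c=1, m=9, z=-4
After step 4 (SUB(z, c)): c=1, m=9, z=-5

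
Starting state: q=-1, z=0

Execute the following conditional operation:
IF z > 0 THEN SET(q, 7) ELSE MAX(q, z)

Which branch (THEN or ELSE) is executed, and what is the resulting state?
Branch: ELSE, Final state: q=0, z=0

Evaluating condition: z > 0
z = 0
Condition is False, so ELSE branch executes
After MAX(q, z): q=0, z=0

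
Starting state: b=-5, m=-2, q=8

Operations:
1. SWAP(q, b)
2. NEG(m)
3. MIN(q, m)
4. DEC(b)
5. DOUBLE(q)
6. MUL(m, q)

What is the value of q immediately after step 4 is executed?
q = -5

Tracing q through execution:
Initial: q = 8
After step 1 (SWAP(q, b)): q = -5
After step 2 (NEG(m)): q = -5
After step 3 (MIN(q, m)): q = -5
After step 4 (DEC(b)): q = -5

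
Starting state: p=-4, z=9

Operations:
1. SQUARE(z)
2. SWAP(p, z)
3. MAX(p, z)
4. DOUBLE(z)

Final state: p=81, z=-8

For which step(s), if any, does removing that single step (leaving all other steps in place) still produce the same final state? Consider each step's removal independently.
Step(s) 3

Testing removal of each single step:
Without step 1: final = p=9, z=-8 (different)
Without step 2: final = p=81, z=162 (different)
Without step 3: final = p=81, z=-8 (same)
Without step 4: final = p=81, z=-4 (different)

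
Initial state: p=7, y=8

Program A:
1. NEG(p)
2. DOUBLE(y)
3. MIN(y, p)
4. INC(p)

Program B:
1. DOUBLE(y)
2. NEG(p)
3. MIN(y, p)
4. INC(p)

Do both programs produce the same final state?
Yes

Program A final state: p=-6, y=-7
Program B final state: p=-6, y=-7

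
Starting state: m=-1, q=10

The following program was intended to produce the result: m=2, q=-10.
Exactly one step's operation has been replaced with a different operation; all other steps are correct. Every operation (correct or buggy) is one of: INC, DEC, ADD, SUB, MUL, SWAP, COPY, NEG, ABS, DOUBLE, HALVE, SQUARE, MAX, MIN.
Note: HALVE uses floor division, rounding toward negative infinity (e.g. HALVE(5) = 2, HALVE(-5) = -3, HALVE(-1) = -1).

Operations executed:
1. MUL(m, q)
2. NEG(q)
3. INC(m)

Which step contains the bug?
Step 1

Trace with buggy code:
Initial: m=-1, q=10
After step 1: m=-10, q=10
After step 2: m=-10, q=-10
After step 3: m=-9, q=-10
Actual final m=-9, q=-10 ≠ expected m=2, q=-10.
Step 1 is the only position where a single-operation replacement can produce the expected result.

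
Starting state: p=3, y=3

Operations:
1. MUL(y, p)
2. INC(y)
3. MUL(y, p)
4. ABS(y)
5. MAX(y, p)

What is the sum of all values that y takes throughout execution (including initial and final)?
112

Values of y at each step:
Initial: y = 3
After step 1: y = 9
After step 2: y = 10
After step 3: y = 30
After step 4: y = 30
After step 5: y = 30
Sum = 3 + 9 + 10 + 30 + 30 + 30 = 112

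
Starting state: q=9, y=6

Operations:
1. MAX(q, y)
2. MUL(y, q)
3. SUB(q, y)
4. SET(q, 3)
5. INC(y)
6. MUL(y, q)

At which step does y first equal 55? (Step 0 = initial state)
Step 5

Tracing y:
Initial: y = 6
After step 1: y = 6
After step 2: y = 54
After step 3: y = 54
After step 4: y = 54
After step 5: y = 55 ← first occurrence
After step 6: y = 165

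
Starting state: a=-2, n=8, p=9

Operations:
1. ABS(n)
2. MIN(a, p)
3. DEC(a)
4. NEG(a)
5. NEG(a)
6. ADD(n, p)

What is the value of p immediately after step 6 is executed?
p = 9

Tracing p through execution:
Initial: p = 9
After step 1 (ABS(n)): p = 9
After step 2 (MIN(a, p)): p = 9
After step 3 (DEC(a)): p = 9
After step 4 (NEG(a)): p = 9
After step 5 (NEG(a)): p = 9
After step 6 (ADD(n, p)): p = 9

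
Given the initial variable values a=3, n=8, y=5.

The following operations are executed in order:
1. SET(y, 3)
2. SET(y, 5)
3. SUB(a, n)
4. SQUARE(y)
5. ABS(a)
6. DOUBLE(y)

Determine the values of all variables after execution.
{a: 5, n: 8, y: 50}

Step-by-step execution:
Initial: a=3, n=8, y=5
After step 1 (SET(y, 3)): a=3, n=8, y=3
After step 2 (SET(y, 5)): a=3, n=8, y=5
After step 3 (SUB(a, n)): a=-5, n=8, y=5
After step 4 (SQUARE(y)): a=-5, n=8, y=25
After step 5 (ABS(a)): a=5, n=8, y=25
After step 6 (DOUBLE(y)): a=5, n=8, y=50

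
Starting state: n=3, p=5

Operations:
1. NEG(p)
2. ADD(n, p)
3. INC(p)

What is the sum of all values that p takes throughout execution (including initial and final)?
-9

Values of p at each step:
Initial: p = 5
After step 1: p = -5
After step 2: p = -5
After step 3: p = -4
Sum = 5 + -5 + -5 + -4 = -9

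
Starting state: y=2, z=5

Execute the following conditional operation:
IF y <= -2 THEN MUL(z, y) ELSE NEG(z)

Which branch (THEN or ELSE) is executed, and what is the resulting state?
Branch: ELSE, Final state: y=2, z=-5

Evaluating condition: y <= -2
y = 2
Condition is False, so ELSE branch executes
After NEG(z): y=2, z=-5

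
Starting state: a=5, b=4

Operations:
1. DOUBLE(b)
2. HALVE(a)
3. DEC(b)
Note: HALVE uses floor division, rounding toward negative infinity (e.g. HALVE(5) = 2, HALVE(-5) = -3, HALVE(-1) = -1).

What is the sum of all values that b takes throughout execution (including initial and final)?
27

Values of b at each step:
Initial: b = 4
After step 1: b = 8
After step 2: b = 8
After step 3: b = 7
Sum = 4 + 8 + 8 + 7 = 27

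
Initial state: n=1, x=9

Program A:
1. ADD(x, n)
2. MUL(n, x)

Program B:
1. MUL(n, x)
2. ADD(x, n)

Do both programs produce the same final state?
No

Program A final state: n=10, x=10
Program B final state: n=9, x=18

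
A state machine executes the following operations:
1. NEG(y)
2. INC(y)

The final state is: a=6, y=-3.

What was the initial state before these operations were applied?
a=6, y=4

Working backwards:
Final state: a=6, y=-3
Before step 2 (INC(y)): a=6, y=-4
Before step 1 (NEG(y)): a=6, y=4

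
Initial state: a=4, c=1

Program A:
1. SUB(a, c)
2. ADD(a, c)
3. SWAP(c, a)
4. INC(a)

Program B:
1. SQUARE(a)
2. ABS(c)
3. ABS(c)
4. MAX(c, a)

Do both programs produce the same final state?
No

Program A final state: a=2, c=4
Program B final state: a=16, c=16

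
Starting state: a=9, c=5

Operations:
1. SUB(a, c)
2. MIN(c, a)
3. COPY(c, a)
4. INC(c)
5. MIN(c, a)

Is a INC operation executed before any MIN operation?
No

First INC: step 4
First MIN: step 2
Since 4 > 2, MIN comes first.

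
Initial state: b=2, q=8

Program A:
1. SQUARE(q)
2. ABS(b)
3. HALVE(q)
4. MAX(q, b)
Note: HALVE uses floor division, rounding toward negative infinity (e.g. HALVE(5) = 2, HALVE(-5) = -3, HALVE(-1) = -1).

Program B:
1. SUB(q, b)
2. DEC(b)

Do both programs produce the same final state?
No

Program A final state: b=2, q=32
Program B final state: b=1, q=6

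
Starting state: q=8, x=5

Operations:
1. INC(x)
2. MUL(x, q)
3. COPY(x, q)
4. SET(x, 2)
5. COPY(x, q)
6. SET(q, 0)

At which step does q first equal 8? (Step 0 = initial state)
Step 0

Tracing q:
Initial: q = 8 ← first occurrence
After step 1: q = 8
After step 2: q = 8
After step 3: q = 8
After step 4: q = 8
After step 5: q = 8
After step 6: q = 0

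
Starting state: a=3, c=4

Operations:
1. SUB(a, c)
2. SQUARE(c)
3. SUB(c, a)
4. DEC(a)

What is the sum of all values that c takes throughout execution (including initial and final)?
58

Values of c at each step:
Initial: c = 4
After step 1: c = 4
After step 2: c = 16
After step 3: c = 17
After step 4: c = 17
Sum = 4 + 4 + 16 + 17 + 17 = 58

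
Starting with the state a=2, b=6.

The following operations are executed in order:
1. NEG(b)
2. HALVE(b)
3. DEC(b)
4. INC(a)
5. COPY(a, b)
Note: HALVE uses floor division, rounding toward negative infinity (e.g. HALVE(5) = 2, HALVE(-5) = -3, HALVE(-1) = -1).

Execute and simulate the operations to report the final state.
{a: -4, b: -4}

Step-by-step execution:
Initial: a=2, b=6
After step 1 (NEG(b)): a=2, b=-6
After step 2 (HALVE(b)): a=2, b=-3
After step 3 (DEC(b)): a=2, b=-4
After step 4 (INC(a)): a=3, b=-4
After step 5 (COPY(a, b)): a=-4, b=-4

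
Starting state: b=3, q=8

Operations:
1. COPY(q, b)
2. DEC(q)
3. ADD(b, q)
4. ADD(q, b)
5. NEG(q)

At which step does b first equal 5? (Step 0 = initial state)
Step 3

Tracing b:
Initial: b = 3
After step 1: b = 3
After step 2: b = 3
After step 3: b = 5 ← first occurrence
After step 4: b = 5
After step 5: b = 5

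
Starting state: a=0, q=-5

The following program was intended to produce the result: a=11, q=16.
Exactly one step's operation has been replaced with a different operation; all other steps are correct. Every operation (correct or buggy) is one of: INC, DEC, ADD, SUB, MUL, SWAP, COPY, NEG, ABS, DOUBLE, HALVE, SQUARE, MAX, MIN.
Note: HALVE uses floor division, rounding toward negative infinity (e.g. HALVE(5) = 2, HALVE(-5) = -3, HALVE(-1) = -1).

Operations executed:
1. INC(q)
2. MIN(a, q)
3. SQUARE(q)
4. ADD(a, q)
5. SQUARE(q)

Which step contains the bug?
Step 5

Trace with buggy code:
Initial: a=0, q=-5
After step 1: a=0, q=-4
After step 2: a=-4, q=-4
After step 3: a=-4, q=16
After step 4: a=12, q=16
After step 5: a=12, q=256
Actual final a=12, q=256 ≠ expected a=11, q=16.
Step 5 is the only position where a single-operation replacement can produce the expected result.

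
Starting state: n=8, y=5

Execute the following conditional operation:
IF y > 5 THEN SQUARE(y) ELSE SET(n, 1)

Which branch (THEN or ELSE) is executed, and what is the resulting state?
Branch: ELSE, Final state: n=1, y=5

Evaluating condition: y > 5
y = 5
Condition is False, so ELSE branch executes
After SET(n, 1): n=1, y=5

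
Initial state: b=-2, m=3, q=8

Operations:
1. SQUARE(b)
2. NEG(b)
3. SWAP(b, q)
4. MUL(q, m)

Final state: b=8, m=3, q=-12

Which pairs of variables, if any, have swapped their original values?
None

Comparing initial and final values:
b: -2 → 8
q: 8 → -12
m: 3 → 3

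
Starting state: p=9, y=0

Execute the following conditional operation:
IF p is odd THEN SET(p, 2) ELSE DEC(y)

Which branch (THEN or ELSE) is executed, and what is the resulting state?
Branch: THEN, Final state: p=2, y=0

Evaluating condition: p is odd
Condition is True, so THEN branch executes
After SET(p, 2): p=2, y=0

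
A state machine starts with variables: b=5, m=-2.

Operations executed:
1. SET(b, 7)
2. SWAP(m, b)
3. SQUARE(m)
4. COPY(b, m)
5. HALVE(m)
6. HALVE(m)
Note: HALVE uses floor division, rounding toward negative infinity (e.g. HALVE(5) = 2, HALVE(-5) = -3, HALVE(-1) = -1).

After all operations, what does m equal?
m = 12

Tracing execution:
Step 1: SET(b, 7) → m = -2
Step 2: SWAP(m, b) → m = 7
Step 3: SQUARE(m) → m = 49
Step 4: COPY(b, m) → m = 49
Step 5: HALVE(m) → m = 24
Step 6: HALVE(m) → m = 12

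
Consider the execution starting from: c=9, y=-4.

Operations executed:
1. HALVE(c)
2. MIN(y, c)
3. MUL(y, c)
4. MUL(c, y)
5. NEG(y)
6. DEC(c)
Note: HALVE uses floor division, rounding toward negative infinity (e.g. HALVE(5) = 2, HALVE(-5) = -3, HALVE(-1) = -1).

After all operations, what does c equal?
c = -65

Tracing execution:
Step 1: HALVE(c) → c = 4
Step 2: MIN(y, c) → c = 4
Step 3: MUL(y, c) → c = 4
Step 4: MUL(c, y) → c = -64
Step 5: NEG(y) → c = -64
Step 6: DEC(c) → c = -65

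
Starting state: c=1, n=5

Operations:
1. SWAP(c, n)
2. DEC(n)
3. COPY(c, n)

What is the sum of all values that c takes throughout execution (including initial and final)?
11

Values of c at each step:
Initial: c = 1
After step 1: c = 5
After step 2: c = 5
After step 3: c = 0
Sum = 1 + 5 + 5 + 0 = 11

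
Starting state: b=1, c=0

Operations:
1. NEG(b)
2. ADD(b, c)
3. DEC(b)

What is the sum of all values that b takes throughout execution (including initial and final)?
-3

Values of b at each step:
Initial: b = 1
After step 1: b = -1
After step 2: b = -1
After step 3: b = -2
Sum = 1 + -1 + -1 + -2 = -3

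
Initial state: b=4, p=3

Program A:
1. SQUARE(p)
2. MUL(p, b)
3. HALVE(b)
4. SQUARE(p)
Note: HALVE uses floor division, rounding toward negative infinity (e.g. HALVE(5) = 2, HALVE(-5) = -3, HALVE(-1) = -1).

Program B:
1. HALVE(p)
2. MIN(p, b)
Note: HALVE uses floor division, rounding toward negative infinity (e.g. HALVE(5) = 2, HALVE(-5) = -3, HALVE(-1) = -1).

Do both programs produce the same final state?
No

Program A final state: b=2, p=1296
Program B final state: b=4, p=1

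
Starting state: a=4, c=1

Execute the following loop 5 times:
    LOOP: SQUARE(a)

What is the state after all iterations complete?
a=18446744073709551616, c=1

Iteration trace:
Start: a=4, c=1
After iteration 1: a=16, c=1
After iteration 2: a=256, c=1
After iteration 3: a=65536, c=1
After iteration 4: a=4294967296, c=1
After iteration 5: a=18446744073709551616, c=1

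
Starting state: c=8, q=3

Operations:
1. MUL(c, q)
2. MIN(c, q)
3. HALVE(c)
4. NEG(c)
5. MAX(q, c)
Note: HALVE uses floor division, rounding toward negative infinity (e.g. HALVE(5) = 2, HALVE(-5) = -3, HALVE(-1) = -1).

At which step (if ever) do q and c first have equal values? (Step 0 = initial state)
Step 2

q and c first become equal after step 2.

Comparing values at each step:
Initial: q=3, c=8
After step 1: q=3, c=24
After step 2: q=3, c=3 ← equal!
After step 3: q=3, c=1
After step 4: q=3, c=-1
After step 5: q=3, c=-1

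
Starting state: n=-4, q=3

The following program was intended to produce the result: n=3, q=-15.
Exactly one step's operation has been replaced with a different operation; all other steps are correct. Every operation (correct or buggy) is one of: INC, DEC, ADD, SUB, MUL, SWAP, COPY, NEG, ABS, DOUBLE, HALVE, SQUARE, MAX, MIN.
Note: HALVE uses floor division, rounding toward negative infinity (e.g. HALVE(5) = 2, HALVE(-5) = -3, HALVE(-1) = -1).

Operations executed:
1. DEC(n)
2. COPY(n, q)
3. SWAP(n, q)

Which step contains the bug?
Step 2

Trace with buggy code:
Initial: n=-4, q=3
After step 1: n=-5, q=3
After step 2: n=3, q=3
After step 3: n=3, q=3
Actual final n=3, q=3 ≠ expected n=3, q=-15.
Step 2 is the only position where a single-operation replacement can produce the expected result.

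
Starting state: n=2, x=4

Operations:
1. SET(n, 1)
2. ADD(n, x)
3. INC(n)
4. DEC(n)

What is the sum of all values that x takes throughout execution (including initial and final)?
20

Values of x at each step:
Initial: x = 4
After step 1: x = 4
After step 2: x = 4
After step 3: x = 4
After step 4: x = 4
Sum = 4 + 4 + 4 + 4 + 4 = 20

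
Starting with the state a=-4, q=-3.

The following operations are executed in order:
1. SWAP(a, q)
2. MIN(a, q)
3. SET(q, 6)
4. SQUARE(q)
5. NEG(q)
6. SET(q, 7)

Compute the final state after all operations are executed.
{a: -4, q: 7}

Step-by-step execution:
Initial: a=-4, q=-3
After step 1 (SWAP(a, q)): a=-3, q=-4
After step 2 (MIN(a, q)): a=-4, q=-4
After step 3 (SET(q, 6)): a=-4, q=6
After step 4 (SQUARE(q)): a=-4, q=36
After step 5 (NEG(q)): a=-4, q=-36
After step 6 (SET(q, 7)): a=-4, q=7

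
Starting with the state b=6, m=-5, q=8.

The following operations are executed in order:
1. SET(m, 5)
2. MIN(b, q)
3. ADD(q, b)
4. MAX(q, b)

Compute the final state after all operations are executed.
{b: 6, m: 5, q: 14}

Step-by-step execution:
Initial: b=6, m=-5, q=8
After step 1 (SET(m, 5)): b=6, m=5, q=8
After step 2 (MIN(b, q)): b=6, m=5, q=8
After step 3 (ADD(q, b)): b=6, m=5, q=14
After step 4 (MAX(q, b)): b=6, m=5, q=14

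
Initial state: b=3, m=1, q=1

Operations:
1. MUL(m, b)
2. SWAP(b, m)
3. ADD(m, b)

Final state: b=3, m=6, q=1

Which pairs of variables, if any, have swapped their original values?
None

Comparing initial and final values:
m: 1 → 6
b: 3 → 3
q: 1 → 1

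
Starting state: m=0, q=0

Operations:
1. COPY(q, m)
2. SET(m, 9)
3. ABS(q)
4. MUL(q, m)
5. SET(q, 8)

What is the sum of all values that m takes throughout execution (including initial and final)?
36

Values of m at each step:
Initial: m = 0
After step 1: m = 0
After step 2: m = 9
After step 3: m = 9
After step 4: m = 9
After step 5: m = 9
Sum = 0 + 0 + 9 + 9 + 9 + 9 = 36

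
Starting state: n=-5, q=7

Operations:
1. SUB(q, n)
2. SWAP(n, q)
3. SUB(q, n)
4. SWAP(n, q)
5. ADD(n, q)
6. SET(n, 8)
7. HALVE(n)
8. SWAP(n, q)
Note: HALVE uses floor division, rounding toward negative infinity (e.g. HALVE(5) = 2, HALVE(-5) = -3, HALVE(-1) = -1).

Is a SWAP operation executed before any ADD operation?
Yes

First SWAP: step 2
First ADD: step 5
Since 2 < 5, SWAP comes first.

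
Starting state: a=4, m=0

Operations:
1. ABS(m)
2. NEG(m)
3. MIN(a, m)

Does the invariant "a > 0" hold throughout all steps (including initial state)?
No, violated after step 3

The invariant is violated after step 3.

State at each step:
Initial: a=4, m=0
After step 1: a=4, m=0
After step 2: a=4, m=0
After step 3: a=0, m=0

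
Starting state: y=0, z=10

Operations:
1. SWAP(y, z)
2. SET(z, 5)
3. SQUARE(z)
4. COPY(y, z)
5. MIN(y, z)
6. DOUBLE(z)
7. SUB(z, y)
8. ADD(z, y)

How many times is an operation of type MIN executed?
1

Counting MIN operations:
Step 5: MIN(y, z) ← MIN
Total: 1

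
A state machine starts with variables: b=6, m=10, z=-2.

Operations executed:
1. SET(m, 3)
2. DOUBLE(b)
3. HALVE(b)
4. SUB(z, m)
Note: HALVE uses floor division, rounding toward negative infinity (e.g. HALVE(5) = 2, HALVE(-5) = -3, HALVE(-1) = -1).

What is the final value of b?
b = 6

Tracing execution:
Step 1: SET(m, 3) → b = 6
Step 2: DOUBLE(b) → b = 12
Step 3: HALVE(b) → b = 6
Step 4: SUB(z, m) → b = 6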